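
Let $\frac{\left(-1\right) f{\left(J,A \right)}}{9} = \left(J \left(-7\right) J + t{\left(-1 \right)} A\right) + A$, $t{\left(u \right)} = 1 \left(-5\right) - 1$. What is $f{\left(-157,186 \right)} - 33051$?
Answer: $1528206$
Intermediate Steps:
$t{\left(u \right)} = -6$ ($t{\left(u \right)} = -5 - 1 = -6$)
$f{\left(J,A \right)} = 45 A + 63 J^{2}$ ($f{\left(J,A \right)} = - 9 \left(\left(J \left(-7\right) J - 6 A\right) + A\right) = - 9 \left(\left(- 7 J J - 6 A\right) + A\right) = - 9 \left(\left(- 7 J^{2} - 6 A\right) + A\right) = - 9 \left(- 7 J^{2} - 5 A\right) = 45 A + 63 J^{2}$)
$f{\left(-157,186 \right)} - 33051 = \left(45 \cdot 186 + 63 \left(-157\right)^{2}\right) - 33051 = \left(8370 + 63 \cdot 24649\right) - 33051 = \left(8370 + 1552887\right) - 33051 = 1561257 - 33051 = 1528206$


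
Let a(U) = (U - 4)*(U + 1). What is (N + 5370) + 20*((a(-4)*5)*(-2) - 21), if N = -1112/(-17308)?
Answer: 649328/4327 ≈ 150.06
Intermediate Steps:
N = 278/4327 (N = -1112*(-1/17308) = 278/4327 ≈ 0.064248)
a(U) = (1 + U)*(-4 + U) (a(U) = (-4 + U)*(1 + U) = (1 + U)*(-4 + U))
(N + 5370) + 20*((a(-4)*5)*(-2) - 21) = (278/4327 + 5370) + 20*(((-4 + (-4)² - 3*(-4))*5)*(-2) - 21) = 23236268/4327 + 20*(((-4 + 16 + 12)*5)*(-2) - 21) = 23236268/4327 + 20*((24*5)*(-2) - 21) = 23236268/4327 + 20*(120*(-2) - 21) = 23236268/4327 + 20*(-240 - 21) = 23236268/4327 + 20*(-261) = 23236268/4327 - 5220 = 649328/4327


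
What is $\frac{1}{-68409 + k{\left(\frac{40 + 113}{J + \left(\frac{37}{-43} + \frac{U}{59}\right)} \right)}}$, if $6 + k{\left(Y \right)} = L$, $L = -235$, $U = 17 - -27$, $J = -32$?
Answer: $- \frac{1}{68650} \approx -1.4567 \cdot 10^{-5}$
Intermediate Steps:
$U = 44$ ($U = 17 + 27 = 44$)
$k{\left(Y \right)} = -241$ ($k{\left(Y \right)} = -6 - 235 = -241$)
$\frac{1}{-68409 + k{\left(\frac{40 + 113}{J + \left(\frac{37}{-43} + \frac{U}{59}\right)} \right)}} = \frac{1}{-68409 - 241} = \frac{1}{-68650} = - \frac{1}{68650}$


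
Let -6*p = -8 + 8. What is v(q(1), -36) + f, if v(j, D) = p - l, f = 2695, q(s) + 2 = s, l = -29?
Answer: 2724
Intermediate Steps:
p = 0 (p = -(-8 + 8)/6 = -1/6*0 = 0)
q(s) = -2 + s
v(j, D) = 29 (v(j, D) = 0 - 1*(-29) = 0 + 29 = 29)
v(q(1), -36) + f = 29 + 2695 = 2724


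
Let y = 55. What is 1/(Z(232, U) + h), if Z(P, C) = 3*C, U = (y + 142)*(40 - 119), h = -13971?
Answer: -1/60660 ≈ -1.6485e-5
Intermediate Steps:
U = -15563 (U = (55 + 142)*(40 - 119) = 197*(-79) = -15563)
1/(Z(232, U) + h) = 1/(3*(-15563) - 13971) = 1/(-46689 - 13971) = 1/(-60660) = -1/60660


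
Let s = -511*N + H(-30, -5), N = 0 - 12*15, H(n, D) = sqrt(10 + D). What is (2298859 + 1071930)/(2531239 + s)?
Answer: 8842317749791/6881277921956 - 3370789*sqrt(5)/6881277921956 ≈ 1.2850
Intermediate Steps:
N = -180 (N = 0 - 180 = -180)
s = 91980 + sqrt(5) (s = -511*(-180) + sqrt(10 - 5) = 91980 + sqrt(5) ≈ 91982.)
(2298859 + 1071930)/(2531239 + s) = (2298859 + 1071930)/(2531239 + (91980 + sqrt(5))) = 3370789/(2623219 + sqrt(5))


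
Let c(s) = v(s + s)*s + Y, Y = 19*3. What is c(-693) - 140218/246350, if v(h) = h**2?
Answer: -12613595375618/9475 ≈ -1.3312e+9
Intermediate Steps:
Y = 57
c(s) = 57 + 4*s**3 (c(s) = (s + s)**2*s + 57 = (2*s)**2*s + 57 = (4*s**2)*s + 57 = 4*s**3 + 57 = 57 + 4*s**3)
c(-693) - 140218/246350 = (57 + 4*(-693)**3) - 140218/246350 = (57 + 4*(-332812557)) - 140218/246350 = (57 - 1331250228) - 1*5393/9475 = -1331250171 - 5393/9475 = -12613595375618/9475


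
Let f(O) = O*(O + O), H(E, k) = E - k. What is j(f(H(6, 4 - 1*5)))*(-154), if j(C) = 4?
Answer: -616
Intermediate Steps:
f(O) = 2*O**2 (f(O) = O*(2*O) = 2*O**2)
j(f(H(6, 4 - 1*5)))*(-154) = 4*(-154) = -616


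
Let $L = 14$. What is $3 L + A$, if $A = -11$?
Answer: $31$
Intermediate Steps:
$3 L + A = 3 \cdot 14 - 11 = 42 - 11 = 31$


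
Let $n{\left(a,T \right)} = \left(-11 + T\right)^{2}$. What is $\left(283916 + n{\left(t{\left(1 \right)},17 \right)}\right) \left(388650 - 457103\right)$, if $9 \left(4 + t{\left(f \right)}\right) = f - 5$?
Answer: $-19437366256$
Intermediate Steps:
$t{\left(f \right)} = - \frac{41}{9} + \frac{f}{9}$ ($t{\left(f \right)} = -4 + \frac{f - 5}{9} = -4 + \frac{-5 + f}{9} = -4 + \left(- \frac{5}{9} + \frac{f}{9}\right) = - \frac{41}{9} + \frac{f}{9}$)
$\left(283916 + n{\left(t{\left(1 \right)},17 \right)}\right) \left(388650 - 457103\right) = \left(283916 + \left(-11 + 17\right)^{2}\right) \left(388650 - 457103\right) = \left(283916 + 6^{2}\right) \left(-68453\right) = \left(283916 + 36\right) \left(-68453\right) = 283952 \left(-68453\right) = -19437366256$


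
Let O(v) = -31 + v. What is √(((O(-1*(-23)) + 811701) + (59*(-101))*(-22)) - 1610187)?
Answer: 2*I*√166849 ≈ 816.94*I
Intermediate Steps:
√(((O(-1*(-23)) + 811701) + (59*(-101))*(-22)) - 1610187) = √((((-31 - 1*(-23)) + 811701) + (59*(-101))*(-22)) - 1610187) = √((((-31 + 23) + 811701) - 5959*(-22)) - 1610187) = √(((-8 + 811701) + 131098) - 1610187) = √((811693 + 131098) - 1610187) = √(942791 - 1610187) = √(-667396) = 2*I*√166849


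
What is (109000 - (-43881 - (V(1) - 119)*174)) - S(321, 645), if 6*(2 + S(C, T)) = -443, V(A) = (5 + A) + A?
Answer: 800813/6 ≈ 1.3347e+5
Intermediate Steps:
V(A) = 5 + 2*A
S(C, T) = -455/6 (S(C, T) = -2 + (1/6)*(-443) = -2 - 443/6 = -455/6)
(109000 - (-43881 - (V(1) - 119)*174)) - S(321, 645) = (109000 - (-43881 - ((5 + 2*1) - 119)*174)) - 1*(-455/6) = (109000 - (-43881 - ((5 + 2) - 119)*174)) + 455/6 = (109000 - (-43881 - (7 - 119)*174)) + 455/6 = (109000 - (-43881 - (-112)*174)) + 455/6 = (109000 - (-43881 - 1*(-19488))) + 455/6 = (109000 - (-43881 + 19488)) + 455/6 = (109000 - 1*(-24393)) + 455/6 = (109000 + 24393) + 455/6 = 133393 + 455/6 = 800813/6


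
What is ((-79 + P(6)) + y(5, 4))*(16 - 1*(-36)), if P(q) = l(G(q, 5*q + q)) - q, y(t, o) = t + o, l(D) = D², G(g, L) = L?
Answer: 63440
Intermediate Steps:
y(t, o) = o + t
P(q) = -q + 36*q² (P(q) = (5*q + q)² - q = (6*q)² - q = 36*q² - q = -q + 36*q²)
((-79 + P(6)) + y(5, 4))*(16 - 1*(-36)) = ((-79 + 6*(-1 + 36*6)) + (4 + 5))*(16 - 1*(-36)) = ((-79 + 6*(-1 + 216)) + 9)*(16 + 36) = ((-79 + 6*215) + 9)*52 = ((-79 + 1290) + 9)*52 = (1211 + 9)*52 = 1220*52 = 63440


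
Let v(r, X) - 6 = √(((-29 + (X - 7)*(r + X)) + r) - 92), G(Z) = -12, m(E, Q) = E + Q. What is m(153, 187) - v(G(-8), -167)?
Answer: 334 - √31013 ≈ 157.90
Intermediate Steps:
v(r, X) = 6 + √(-121 + r + (-7 + X)*(X + r)) (v(r, X) = 6 + √(((-29 + (X - 7)*(r + X)) + r) - 92) = 6 + √(((-29 + (-7 + X)*(X + r)) + r) - 92) = 6 + √((-29 + r + (-7 + X)*(X + r)) - 92) = 6 + √(-121 + r + (-7 + X)*(X + r)))
m(153, 187) - v(G(-8), -167) = (153 + 187) - (6 + √(-121 + (-167)² - 7*(-167) - 6*(-12) - 167*(-12))) = 340 - (6 + √(-121 + 27889 + 1169 + 72 + 2004)) = 340 - (6 + √31013) = 340 + (-6 - √31013) = 334 - √31013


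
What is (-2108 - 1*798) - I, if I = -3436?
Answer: 530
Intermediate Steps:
(-2108 - 1*798) - I = (-2108 - 1*798) - 1*(-3436) = (-2108 - 798) + 3436 = -2906 + 3436 = 530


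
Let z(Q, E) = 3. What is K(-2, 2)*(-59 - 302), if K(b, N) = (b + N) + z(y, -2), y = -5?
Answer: -1083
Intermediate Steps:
K(b, N) = 3 + N + b (K(b, N) = (b + N) + 3 = (N + b) + 3 = 3 + N + b)
K(-2, 2)*(-59 - 302) = (3 + 2 - 2)*(-59 - 302) = 3*(-361) = -1083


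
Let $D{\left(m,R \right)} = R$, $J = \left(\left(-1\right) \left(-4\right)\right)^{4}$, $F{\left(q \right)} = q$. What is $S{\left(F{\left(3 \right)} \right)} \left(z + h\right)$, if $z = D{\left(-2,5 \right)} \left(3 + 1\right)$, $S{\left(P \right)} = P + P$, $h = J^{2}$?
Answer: $393336$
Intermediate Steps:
$J = 256$ ($J = 4^{4} = 256$)
$h = 65536$ ($h = 256^{2} = 65536$)
$S{\left(P \right)} = 2 P$
$z = 20$ ($z = 5 \left(3 + 1\right) = 5 \cdot 4 = 20$)
$S{\left(F{\left(3 \right)} \right)} \left(z + h\right) = 2 \cdot 3 \left(20 + 65536\right) = 6 \cdot 65556 = 393336$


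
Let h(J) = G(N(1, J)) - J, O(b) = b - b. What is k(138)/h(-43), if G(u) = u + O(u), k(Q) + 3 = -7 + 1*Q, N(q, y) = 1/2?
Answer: 256/87 ≈ 2.9425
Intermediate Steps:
N(q, y) = ½
O(b) = 0
k(Q) = -10 + Q (k(Q) = -3 + (-7 + 1*Q) = -3 + (-7 + Q) = -10 + Q)
G(u) = u (G(u) = u + 0 = u)
h(J) = ½ - J
k(138)/h(-43) = (-10 + 138)/(½ - 1*(-43)) = 128/(½ + 43) = 128/(87/2) = 128*(2/87) = 256/87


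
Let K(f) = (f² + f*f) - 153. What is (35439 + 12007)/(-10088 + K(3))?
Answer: -47446/10223 ≈ -4.6411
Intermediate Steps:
K(f) = -153 + 2*f² (K(f) = (f² + f²) - 153 = 2*f² - 153 = -153 + 2*f²)
(35439 + 12007)/(-10088 + K(3)) = (35439 + 12007)/(-10088 + (-153 + 2*3²)) = 47446/(-10088 + (-153 + 2*9)) = 47446/(-10088 + (-153 + 18)) = 47446/(-10088 - 135) = 47446/(-10223) = 47446*(-1/10223) = -47446/10223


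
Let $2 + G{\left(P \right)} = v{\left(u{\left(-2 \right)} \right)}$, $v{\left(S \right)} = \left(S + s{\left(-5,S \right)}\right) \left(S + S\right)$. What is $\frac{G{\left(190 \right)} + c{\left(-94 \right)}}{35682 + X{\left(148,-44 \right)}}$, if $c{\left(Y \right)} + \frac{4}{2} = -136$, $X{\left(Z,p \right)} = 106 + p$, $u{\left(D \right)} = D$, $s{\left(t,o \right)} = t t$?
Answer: $- \frac{29}{4468} \approx -0.0064906$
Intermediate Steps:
$s{\left(t,o \right)} = t^{2}$
$v{\left(S \right)} = 2 S \left(25 + S\right)$ ($v{\left(S \right)} = \left(S + \left(-5\right)^{2}\right) \left(S + S\right) = \left(S + 25\right) 2 S = \left(25 + S\right) 2 S = 2 S \left(25 + S\right)$)
$G{\left(P \right)} = -94$ ($G{\left(P \right)} = -2 + 2 \left(-2\right) \left(25 - 2\right) = -2 + 2 \left(-2\right) 23 = -2 - 92 = -94$)
$c{\left(Y \right)} = -138$ ($c{\left(Y \right)} = -2 - 136 = -138$)
$\frac{G{\left(190 \right)} + c{\left(-94 \right)}}{35682 + X{\left(148,-44 \right)}} = \frac{-94 - 138}{35682 + \left(106 - 44\right)} = - \frac{232}{35682 + 62} = - \frac{232}{35744} = \left(-232\right) \frac{1}{35744} = - \frac{29}{4468}$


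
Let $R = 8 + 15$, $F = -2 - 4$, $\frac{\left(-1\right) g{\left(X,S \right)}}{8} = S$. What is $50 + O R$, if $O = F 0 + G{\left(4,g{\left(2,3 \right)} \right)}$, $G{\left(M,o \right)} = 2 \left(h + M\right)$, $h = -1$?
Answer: $188$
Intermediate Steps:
$g{\left(X,S \right)} = - 8 S$
$G{\left(M,o \right)} = -2 + 2 M$ ($G{\left(M,o \right)} = 2 \left(-1 + M\right) = -2 + 2 M$)
$F = -6$
$R = 23$
$O = 6$ ($O = \left(-6\right) 0 + \left(-2 + 2 \cdot 4\right) = 0 + \left(-2 + 8\right) = 0 + 6 = 6$)
$50 + O R = 50 + 6 \cdot 23 = 50 + 138 = 188$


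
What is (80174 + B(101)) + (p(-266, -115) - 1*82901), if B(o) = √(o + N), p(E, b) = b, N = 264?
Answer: -2842 + √365 ≈ -2822.9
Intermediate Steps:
B(o) = √(264 + o) (B(o) = √(o + 264) = √(264 + o))
(80174 + B(101)) + (p(-266, -115) - 1*82901) = (80174 + √(264 + 101)) + (-115 - 1*82901) = (80174 + √365) + (-115 - 82901) = (80174 + √365) - 83016 = -2842 + √365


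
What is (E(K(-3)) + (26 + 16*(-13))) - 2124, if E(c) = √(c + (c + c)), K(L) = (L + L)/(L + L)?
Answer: -2306 + √3 ≈ -2304.3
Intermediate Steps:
K(L) = 1 (K(L) = (2*L)/((2*L)) = (2*L)*(1/(2*L)) = 1)
E(c) = √3*√c (E(c) = √(c + 2*c) = √(3*c) = √3*√c)
(E(K(-3)) + (26 + 16*(-13))) - 2124 = (√3*√1 + (26 + 16*(-13))) - 2124 = (√3*1 + (26 - 208)) - 2124 = (√3 - 182) - 2124 = (-182 + √3) - 2124 = -2306 + √3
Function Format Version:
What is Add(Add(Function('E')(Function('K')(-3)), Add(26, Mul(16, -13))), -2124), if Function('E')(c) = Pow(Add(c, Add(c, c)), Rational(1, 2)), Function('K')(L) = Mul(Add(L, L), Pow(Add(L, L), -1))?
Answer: Add(-2306, Pow(3, Rational(1, 2))) ≈ -2304.3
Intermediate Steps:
Function('K')(L) = 1 (Function('K')(L) = Mul(Mul(2, L), Pow(Mul(2, L), -1)) = Mul(Mul(2, L), Mul(Rational(1, 2), Pow(L, -1))) = 1)
Function('E')(c) = Mul(Pow(3, Rational(1, 2)), Pow(c, Rational(1, 2))) (Function('E')(c) = Pow(Add(c, Mul(2, c)), Rational(1, 2)) = Pow(Mul(3, c), Rational(1, 2)) = Mul(Pow(3, Rational(1, 2)), Pow(c, Rational(1, 2))))
Add(Add(Function('E')(Function('K')(-3)), Add(26, Mul(16, -13))), -2124) = Add(Add(Mul(Pow(3, Rational(1, 2)), Pow(1, Rational(1, 2))), Add(26, Mul(16, -13))), -2124) = Add(Add(Mul(Pow(3, Rational(1, 2)), 1), Add(26, -208)), -2124) = Add(Add(Pow(3, Rational(1, 2)), -182), -2124) = Add(Add(-182, Pow(3, Rational(1, 2))), -2124) = Add(-2306, Pow(3, Rational(1, 2)))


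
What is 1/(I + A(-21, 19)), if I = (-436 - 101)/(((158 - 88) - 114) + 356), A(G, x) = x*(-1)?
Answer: -104/2155 ≈ -0.048260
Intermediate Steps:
A(G, x) = -x
I = -179/104 (I = -537/((70 - 114) + 356) = -537/(-44 + 356) = -537/312 = -537*1/312 = -179/104 ≈ -1.7212)
1/(I + A(-21, 19)) = 1/(-179/104 - 1*19) = 1/(-179/104 - 19) = 1/(-2155/104) = -104/2155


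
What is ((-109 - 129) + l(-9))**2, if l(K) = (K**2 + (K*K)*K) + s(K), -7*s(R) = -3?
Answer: 38427601/49 ≈ 7.8424e+5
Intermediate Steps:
s(R) = 3/7 (s(R) = -1/7*(-3) = 3/7)
l(K) = 3/7 + K**2 + K**3 (l(K) = (K**2 + (K*K)*K) + 3/7 = (K**2 + K**2*K) + 3/7 = (K**2 + K**3) + 3/7 = 3/7 + K**2 + K**3)
((-109 - 129) + l(-9))**2 = ((-109 - 129) + (3/7 + (-9)**2 + (-9)**3))**2 = (-238 + (3/7 + 81 - 729))**2 = (-238 - 4533/7)**2 = (-6199/7)**2 = 38427601/49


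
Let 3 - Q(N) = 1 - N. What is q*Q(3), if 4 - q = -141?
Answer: 725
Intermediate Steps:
q = 145 (q = 4 - 1*(-141) = 4 + 141 = 145)
Q(N) = 2 + N (Q(N) = 3 - (1 - N) = 3 + (-1 + N) = 2 + N)
q*Q(3) = 145*(2 + 3) = 145*5 = 725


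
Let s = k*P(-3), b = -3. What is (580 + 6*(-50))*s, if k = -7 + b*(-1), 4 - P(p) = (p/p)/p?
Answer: -14560/3 ≈ -4853.3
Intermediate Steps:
P(p) = 4 - 1/p (P(p) = 4 - p/p/p = 4 - 1/p)
k = -4 (k = -7 - 3*(-1) = -7 + 3 = -4)
s = -52/3 (s = -4*(4 - 1/(-3)) = -4*(4 - 1*(-1/3)) = -4*(4 + 1/3) = -4*13/3 = -52/3 ≈ -17.333)
(580 + 6*(-50))*s = (580 + 6*(-50))*(-52/3) = (580 - 300)*(-52/3) = 280*(-52/3) = -14560/3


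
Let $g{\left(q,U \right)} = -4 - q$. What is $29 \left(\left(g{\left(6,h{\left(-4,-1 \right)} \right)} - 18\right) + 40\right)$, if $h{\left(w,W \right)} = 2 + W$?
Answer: $348$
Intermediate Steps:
$29 \left(\left(g{\left(6,h{\left(-4,-1 \right)} \right)} - 18\right) + 40\right) = 29 \left(\left(\left(-4 - 6\right) - 18\right) + 40\right) = 29 \left(\left(-10 - 18\right) + 40\right) = 29 \left(-28 + 40\right) = 29 \cdot 12 = 348$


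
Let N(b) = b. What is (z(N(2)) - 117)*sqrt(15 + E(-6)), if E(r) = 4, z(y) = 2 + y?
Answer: -113*sqrt(19) ≈ -492.56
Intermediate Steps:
(z(N(2)) - 117)*sqrt(15 + E(-6)) = ((2 + 2) - 117)*sqrt(15 + 4) = (4 - 117)*sqrt(19) = -113*sqrt(19)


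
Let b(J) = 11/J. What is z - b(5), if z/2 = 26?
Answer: 249/5 ≈ 49.800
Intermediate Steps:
z = 52 (z = 2*26 = 52)
z - b(5) = 52 - 11/5 = 249/5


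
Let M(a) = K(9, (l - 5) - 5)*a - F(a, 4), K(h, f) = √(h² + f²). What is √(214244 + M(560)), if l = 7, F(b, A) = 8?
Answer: 2*√(53559 + 420*√10) ≈ 468.56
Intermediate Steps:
K(h, f) = √(f² + h²)
M(a) = -8 + 3*a*√10 (M(a) = √(((7 - 5) - 5)² + 9²)*a - 1*8 = √((2 - 5)² + 81)*a - 8 = √((-3)² + 81)*a - 8 = √(9 + 81)*a - 8 = √90*a - 8 = (3*√10)*a - 8 = 3*a*√10 - 8 = -8 + 3*a*√10)
√(214244 + M(560)) = √(214244 + (-8 + 3*560*√10)) = √(214244 + (-8 + 1680*√10)) = √(214236 + 1680*√10)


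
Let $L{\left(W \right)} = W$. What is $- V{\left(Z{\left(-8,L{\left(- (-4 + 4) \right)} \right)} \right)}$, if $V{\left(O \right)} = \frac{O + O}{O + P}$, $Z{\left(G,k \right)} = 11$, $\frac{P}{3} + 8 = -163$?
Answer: $\frac{11}{251} \approx 0.043825$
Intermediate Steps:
$P = -513$ ($P = -24 + 3 \left(-163\right) = -24 - 489 = -513$)
$V{\left(O \right)} = \frac{2 O}{-513 + O}$ ($V{\left(O \right)} = \frac{O + O}{O - 513} = \frac{2 O}{-513 + O}$)
$- V{\left(Z{\left(-8,L{\left(- (-4 + 4) \right)} \right)} \right)} = - \frac{2 \cdot 11}{-513 + 11} = - \frac{2 \cdot 11}{-502} = - \frac{2 \cdot 11 \left(-1\right)}{502} = \left(-1\right) \left(- \frac{11}{251}\right) = \frac{11}{251}$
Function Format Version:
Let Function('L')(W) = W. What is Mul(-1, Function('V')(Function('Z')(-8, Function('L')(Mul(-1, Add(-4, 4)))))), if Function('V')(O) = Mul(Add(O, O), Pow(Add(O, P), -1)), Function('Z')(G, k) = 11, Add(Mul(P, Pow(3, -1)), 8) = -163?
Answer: Rational(11, 251) ≈ 0.043825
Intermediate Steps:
P = -513 (P = Add(-24, Mul(3, -163)) = Add(-24, -489) = -513)
Function('V')(O) = Mul(2, O, Pow(Add(-513, O), -1)) (Function('V')(O) = Mul(Add(O, O), Pow(Add(O, -513), -1)) = Mul(Mul(2, O), Pow(Add(-513, O), -1)) = Mul(2, O, Pow(Add(-513, O), -1)))
Mul(-1, Function('V')(Function('Z')(-8, Function('L')(Mul(-1, Add(-4, 4)))))) = Mul(-1, Mul(2, 11, Pow(Add(-513, 11), -1))) = Mul(-1, Mul(2, 11, Pow(-502, -1))) = Mul(-1, Mul(2, 11, Rational(-1, 502))) = Mul(-1, Rational(-11, 251)) = Rational(11, 251)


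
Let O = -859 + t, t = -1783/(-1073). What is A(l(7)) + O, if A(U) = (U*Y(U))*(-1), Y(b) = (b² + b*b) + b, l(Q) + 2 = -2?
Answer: -799748/1073 ≈ -745.34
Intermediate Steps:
t = 1783/1073 (t = -1783*(-1/1073) = 1783/1073 ≈ 1.6617)
l(Q) = -4 (l(Q) = -2 - 2 = -4)
Y(b) = b + 2*b² (Y(b) = (b² + b²) + b = 2*b² + b = b + 2*b²)
A(U) = -U²*(1 + 2*U) (A(U) = (U*(U*(1 + 2*U)))*(-1) = (U²*(1 + 2*U))*(-1) = -U²*(1 + 2*U))
O = -919924/1073 (O = -859 + 1783/1073 = -919924/1073 ≈ -857.34)
A(l(7)) + O = (-4)²*(-1 - 2*(-4)) - 919924/1073 = 16*(-1 + 8) - 919924/1073 = 16*7 - 919924/1073 = 112 - 919924/1073 = -799748/1073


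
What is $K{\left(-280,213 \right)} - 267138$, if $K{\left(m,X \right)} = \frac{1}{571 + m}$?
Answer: $- \frac{77737157}{291} \approx -2.6714 \cdot 10^{5}$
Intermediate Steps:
$K{\left(-280,213 \right)} - 267138 = \frac{1}{571 - 280} - 267138 = \frac{1}{291} - 267138 = - \frac{77737157}{291}$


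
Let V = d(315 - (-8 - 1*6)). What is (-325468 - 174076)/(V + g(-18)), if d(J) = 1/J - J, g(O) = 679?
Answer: -164349976/115151 ≈ -1427.3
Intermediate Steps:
V = -108240/329 (V = 1/(315 - (-8 - 1*6)) - (315 - (-8 - 1*6)) = 1/(315 - (-8 - 6)) - (315 - (-8 - 6)) = 1/(315 - 1*(-14)) - (315 - 1*(-14)) = 1/(315 + 14) - (315 + 14) = 1/329 - 1*329 = 1/329 - 329 = -108240/329 ≈ -329.00)
(-325468 - 174076)/(V + g(-18)) = (-325468 - 174076)/(-108240/329 + 679) = -499544/115151/329 = -499544*329/115151 = -164349976/115151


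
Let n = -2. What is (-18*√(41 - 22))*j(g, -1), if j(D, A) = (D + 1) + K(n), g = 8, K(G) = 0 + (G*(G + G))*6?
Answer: -1026*√19 ≈ -4472.2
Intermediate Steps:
K(G) = 12*G² (K(G) = 0 + (G*(2*G))*6 = 0 + (2*G²)*6 = 0 + 12*G² = 12*G²)
j(D, A) = 49 + D (j(D, A) = (D + 1) + 12*(-2)² = (1 + D) + 12*4 = (1 + D) + 48 = 49 + D)
(-18*√(41 - 22))*j(g, -1) = (-18*√(41 - 22))*(49 + 8) = -18*√19*57 = -1026*√19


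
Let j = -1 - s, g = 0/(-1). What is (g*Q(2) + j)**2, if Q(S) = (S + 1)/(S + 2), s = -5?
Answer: 16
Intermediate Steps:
g = 0 (g = 0*(-1) = 0)
Q(S) = (1 + S)/(2 + S)
j = 4 (j = -1 - 1*(-5) = -1 + 5 = 4)
(g*Q(2) + j)**2 = (0*((1 + 2)/(2 + 2)) + 4)**2 = (0*(3/4) + 4)**2 = (0 + 4)**2 = 4**2 = 16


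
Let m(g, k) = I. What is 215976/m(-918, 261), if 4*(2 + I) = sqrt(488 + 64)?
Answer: 863904/61 + 215976*sqrt(138)/61 ≈ 55755.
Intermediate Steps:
I = -2 + sqrt(138)/2 (I = -2 + sqrt(488 + 64)/4 = -2 + sqrt(552)/4 = -2 + (2*sqrt(138))/4 = -2 + sqrt(138)/2 ≈ 3.8737)
m(g, k) = -2 + sqrt(138)/2
215976/m(-918, 261) = 215976/(-2 + sqrt(138)/2)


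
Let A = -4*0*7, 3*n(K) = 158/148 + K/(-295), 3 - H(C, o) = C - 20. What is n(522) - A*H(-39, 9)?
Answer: -15323/65490 ≈ -0.23397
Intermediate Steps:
H(C, o) = 23 - C (H(C, o) = 3 - (C - 20) = 3 - (-20 + C) = 3 + (20 - C) = 23 - C)
n(K) = 79/222 - K/885 (n(K) = (158/148 + K/(-295))/3 = (158*(1/148) + K*(-1/295))/3 = (79/74 - K/295)/3 = 79/222 - K/885)
A = 0 (A = 0*7 = 0)
n(522) - A*H(-39, 9) = (79/222 - 1/885*522) - 0*(23 - 1*(-39)) = (79/222 - 174/295) - 0*(23 + 39) = -15323/65490 - 0*62 = -15323/65490 - 1*0 = -15323/65490 + 0 = -15323/65490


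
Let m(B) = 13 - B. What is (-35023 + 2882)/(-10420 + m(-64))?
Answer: 32141/10343 ≈ 3.1075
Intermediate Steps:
(-35023 + 2882)/(-10420 + m(-64)) = (-35023 + 2882)/(-10420 + (13 - 1*(-64))) = -32141/(-10420 + (13 + 64)) = -32141/(-10420 + 77) = -32141/(-10343) = -32141*(-1/10343) = 32141/10343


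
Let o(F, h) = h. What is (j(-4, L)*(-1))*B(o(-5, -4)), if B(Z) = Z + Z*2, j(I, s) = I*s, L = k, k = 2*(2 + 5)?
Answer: -672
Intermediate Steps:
k = 14 (k = 2*7 = 14)
L = 14
B(Z) = 3*Z (B(Z) = Z + 2*Z = 3*Z)
(j(-4, L)*(-1))*B(o(-5, -4)) = (-4*14*(-1))*(3*(-4)) = -56*(-1)*(-12) = 56*(-12) = -672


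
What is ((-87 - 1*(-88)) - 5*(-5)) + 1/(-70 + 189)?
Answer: 3095/119 ≈ 26.008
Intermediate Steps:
((-87 - 1*(-88)) - 5*(-5)) + 1/(-70 + 189) = ((-87 + 88) + 25) + 1/119 = (1 + 25) + 1/119 = 26 + 1/119 = 3095/119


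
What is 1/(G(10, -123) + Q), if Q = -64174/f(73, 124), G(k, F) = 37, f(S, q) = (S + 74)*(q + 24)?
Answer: 10878/370399 ≈ 0.029368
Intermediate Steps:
f(S, q) = (24 + q)*(74 + S) (f(S, q) = (74 + S)*(24 + q) = (24 + q)*(74 + S))
Q = -32087/10878 (Q = -64174/(1776 + 24*73 + 74*124 + 73*124) = -64174/(1776 + 1752 + 9176 + 9052) = -64174/21756 = -64174*1/21756 = -32087/10878 ≈ -2.9497)
1/(G(10, -123) + Q) = 1/(37 - 32087/10878) = 1/(370399/10878) = 10878/370399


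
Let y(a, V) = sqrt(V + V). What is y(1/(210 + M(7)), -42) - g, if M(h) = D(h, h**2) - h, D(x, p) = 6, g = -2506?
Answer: 2506 + 2*I*sqrt(21) ≈ 2506.0 + 9.1651*I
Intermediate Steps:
M(h) = 6 - h
y(a, V) = sqrt(2)*sqrt(V) (y(a, V) = sqrt(2*V) = sqrt(2)*sqrt(V))
y(1/(210 + M(7)), -42) - g = sqrt(2)*sqrt(-42) - 1*(-2506) = sqrt(2)*(I*sqrt(42)) + 2506 = 2*I*sqrt(21) + 2506 = 2506 + 2*I*sqrt(21)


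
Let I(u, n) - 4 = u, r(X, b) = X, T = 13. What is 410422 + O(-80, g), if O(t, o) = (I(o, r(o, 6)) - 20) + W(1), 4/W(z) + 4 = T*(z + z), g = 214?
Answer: 4516822/11 ≈ 4.1062e+5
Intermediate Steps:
I(u, n) = 4 + u
W(z) = 4/(-4 + 26*z) (W(z) = 4/(-4 + 13*(z + z)) = 4/(-4 + 13*(2*z)) = 4/(-4 + 26*z))
O(t, o) = -174/11 + o (O(t, o) = ((4 + o) - 20) + 2/(-2 + 13*1) = (-16 + o) + 2/(-2 + 13) = (-16 + o) + 2/11 = -174/11 + o)
410422 + O(-80, g) = 410422 + (-174/11 + 214) = 410422 + 2180/11 = 4516822/11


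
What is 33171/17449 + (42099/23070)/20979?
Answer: 5351672867027/2815021170990 ≈ 1.9011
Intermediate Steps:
33171/17449 + (42099/23070)/20979 = 33171*(1/17449) + (42099*(1/23070))*(1/20979) = 33171/17449 + (14033/7690)*(1/20979) = 33171/17449 + 14033/161328510 = 5351672867027/2815021170990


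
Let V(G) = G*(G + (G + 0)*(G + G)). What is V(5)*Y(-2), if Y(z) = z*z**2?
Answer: -2200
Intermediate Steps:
V(G) = G*(G + 2*G**2) (V(G) = G*(G + G*(2*G)) = G*(G + 2*G**2))
Y(z) = z**3
V(5)*Y(-2) = (5**2*(1 + 2*5))*(-2)**3 = (25*(1 + 10))*(-8) = (25*11)*(-8) = 275*(-8) = -2200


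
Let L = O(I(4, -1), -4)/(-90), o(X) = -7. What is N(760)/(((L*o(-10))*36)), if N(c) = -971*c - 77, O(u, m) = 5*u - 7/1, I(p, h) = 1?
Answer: 3690185/28 ≈ 1.3179e+5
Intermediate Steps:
O(u, m) = -7 + 5*u (O(u, m) = 5*u - 7*1 = 5*u - 7 = -7 + 5*u)
N(c) = -77 - 971*c
L = 1/45 (L = (-7 + 5*1)/(-90) = (-7 + 5)*(-1/90) = -2*(-1/90) = 1/45 ≈ 0.022222)
N(760)/(((L*o(-10))*36)) = (-77 - 971*760)/((((1/45)*(-7))*36)) = (-77 - 737960)/((-7/45*36)) = -738037/(-28/5) = -738037*(-5/28) = 3690185/28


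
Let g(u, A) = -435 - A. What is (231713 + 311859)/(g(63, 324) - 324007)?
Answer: -271786/162383 ≈ -1.6737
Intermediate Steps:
(231713 + 311859)/(g(63, 324) - 324007) = (231713 + 311859)/((-435 - 1*324) - 324007) = 543572/((-435 - 324) - 324007) = 543572/(-759 - 324007) = 543572/(-324766) = 543572*(-1/324766) = -271786/162383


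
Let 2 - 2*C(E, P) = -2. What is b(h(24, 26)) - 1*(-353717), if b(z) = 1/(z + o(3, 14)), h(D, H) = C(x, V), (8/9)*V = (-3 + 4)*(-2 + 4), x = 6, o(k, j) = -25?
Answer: 8135490/23 ≈ 3.5372e+5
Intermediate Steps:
V = 9/4 (V = 9*((-3 + 4)*(-2 + 4))/8 = 9*(1*2)/8 = (9/8)*2 = 9/4 ≈ 2.2500)
C(E, P) = 2 (C(E, P) = 1 - ½*(-2) = 1 + 1 = 2)
h(D, H) = 2
b(z) = 1/(-25 + z) (b(z) = 1/(z - 25) = 1/(-25 + z))
b(h(24, 26)) - 1*(-353717) = 1/(-25 + 2) - 1*(-353717) = 1/(-23) + 353717 = -1/23 + 353717 = 8135490/23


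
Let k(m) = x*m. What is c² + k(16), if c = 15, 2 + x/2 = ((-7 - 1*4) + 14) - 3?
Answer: 161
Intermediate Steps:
x = -4 (x = -4 + 2*(((-7 - 1*4) + 14) - 3) = -4 + 2*(((-7 - 4) + 14) - 3) = -4 + 2*((-11 + 14) - 3) = -4 + 2*(3 - 3) = -4 + 2*0 = -4 + 0 = -4)
k(m) = -4*m
c² + k(16) = 15² - 4*16 = 225 - 64 = 161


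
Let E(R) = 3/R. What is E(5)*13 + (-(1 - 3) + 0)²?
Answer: 59/5 ≈ 11.800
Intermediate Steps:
E(5)*13 + (-(1 - 3) + 0)² = (3/5)*13 + (-(1 - 3) + 0)² = (3*(⅕))*13 + (-1*(-2) + 0)² = (⅗)*13 + (2 + 0)² = 39/5 + 2² = 39/5 + 4 = 59/5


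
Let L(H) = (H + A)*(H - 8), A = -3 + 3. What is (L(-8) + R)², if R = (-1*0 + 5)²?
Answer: 23409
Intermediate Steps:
A = 0
L(H) = H*(-8 + H) (L(H) = (H + 0)*(H - 8) = H*(-8 + H))
R = 25 (R = (0 + 5)² = 5² = 25)
(L(-8) + R)² = (-8*(-8 - 8) + 25)² = (-8*(-16) + 25)² = (128 + 25)² = 153² = 23409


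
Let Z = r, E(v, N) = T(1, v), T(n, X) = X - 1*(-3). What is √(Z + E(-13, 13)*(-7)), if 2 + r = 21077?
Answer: √21145 ≈ 145.41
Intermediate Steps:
r = 21075 (r = -2 + 21077 = 21075)
T(n, X) = 3 + X (T(n, X) = X + 3 = 3 + X)
E(v, N) = 3 + v
Z = 21075
√(Z + E(-13, 13)*(-7)) = √(21075 + (3 - 13)*(-7)) = √(21075 - 10*(-7)) = √(21075 + 70) = √21145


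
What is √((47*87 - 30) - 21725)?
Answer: 11*I*√146 ≈ 132.91*I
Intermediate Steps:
√((47*87 - 30) - 21725) = √((4089 - 30) - 21725) = √(4059 - 21725) = √(-17666) = 11*I*√146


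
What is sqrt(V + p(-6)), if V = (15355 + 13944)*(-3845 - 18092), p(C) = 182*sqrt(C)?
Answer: sqrt(-642732163 + 182*I*sqrt(6)) ≈ 0.e-2 + 25352.0*I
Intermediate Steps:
V = -642732163 (V = 29299*(-21937) = -642732163)
sqrt(V + p(-6)) = sqrt(-642732163 + 182*sqrt(-6)) = sqrt(-642732163 + 182*(I*sqrt(6))) = sqrt(-642732163 + 182*I*sqrt(6))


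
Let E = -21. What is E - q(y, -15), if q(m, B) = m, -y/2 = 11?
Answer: 1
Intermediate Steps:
y = -22 (y = -2*11 = -22)
E - q(y, -15) = -21 - 1*(-22) = -21 + 22 = 1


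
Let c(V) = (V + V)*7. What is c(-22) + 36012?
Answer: 35704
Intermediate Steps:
c(V) = 14*V (c(V) = (2*V)*7 = 14*V)
c(-22) + 36012 = 14*(-22) + 36012 = -308 + 36012 = 35704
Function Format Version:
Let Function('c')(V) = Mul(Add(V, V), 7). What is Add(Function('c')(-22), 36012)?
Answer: 35704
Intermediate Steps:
Function('c')(V) = Mul(14, V) (Function('c')(V) = Mul(Mul(2, V), 7) = Mul(14, V))
Add(Function('c')(-22), 36012) = Add(Mul(14, -22), 36012) = Add(-308, 36012) = 35704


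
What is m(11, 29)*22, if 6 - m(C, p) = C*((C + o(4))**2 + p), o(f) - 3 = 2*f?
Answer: -124014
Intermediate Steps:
o(f) = 3 + 2*f
m(C, p) = 6 - C*(p + (11 + C)**2) (m(C, p) = 6 - C*((C + (3 + 2*4))**2 + p) = 6 - C*((C + (3 + 8))**2 + p) = 6 - C*((C + 11)**2 + p) = 6 - C*((11 + C)**2 + p) = 6 - C*(p + (11 + C)**2))
m(11, 29)*22 = (6 - 1*11*29 - 1*11*(11 + 11)**2)*22 = (6 - 319 - 1*11*22**2)*22 = (6 - 319 - 1*11*484)*22 = (6 - 319 - 5324)*22 = -5637*22 = -124014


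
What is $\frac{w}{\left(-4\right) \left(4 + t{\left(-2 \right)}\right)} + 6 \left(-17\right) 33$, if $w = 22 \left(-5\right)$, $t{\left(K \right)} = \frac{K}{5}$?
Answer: $- \frac{120901}{36} \approx -3358.4$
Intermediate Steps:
$t{\left(K \right)} = \frac{K}{5}$ ($t{\left(K \right)} = K \frac{1}{5} = \frac{K}{5}$)
$w = -110$
$\frac{w}{\left(-4\right) \left(4 + t{\left(-2 \right)}\right)} + 6 \left(-17\right) 33 = - \frac{110}{\left(-4\right) \left(4 + \frac{1}{5} \left(-2\right)\right)} + 6 \left(-17\right) 33 = - \frac{110}{\left(-4\right) \left(4 - \frac{2}{5}\right)} - 3366 = - \frac{110}{\left(-4\right) \frac{18}{5}} - 3366 = - \frac{110}{- \frac{72}{5}} - 3366 = \left(-110\right) \left(- \frac{5}{72}\right) - 3366 = \frac{275}{36} - 3366 = - \frac{120901}{36}$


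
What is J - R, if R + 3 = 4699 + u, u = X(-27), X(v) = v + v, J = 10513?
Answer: 5871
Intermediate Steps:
X(v) = 2*v
u = -54 (u = 2*(-27) = -54)
R = 4642 (R = -3 + (4699 - 54) = -3 + 4645 = 4642)
J - R = 10513 - 1*4642 = 10513 - 4642 = 5871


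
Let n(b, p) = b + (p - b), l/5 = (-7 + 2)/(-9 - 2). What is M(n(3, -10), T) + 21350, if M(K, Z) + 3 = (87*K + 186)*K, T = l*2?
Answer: 28187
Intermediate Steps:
l = 25/11 (l = 5*((-7 + 2)/(-9 - 2)) = 5*(-5/(-11)) = 5*(-5*(-1/11)) = 5*(5/11) = 25/11 ≈ 2.2727)
n(b, p) = p
T = 50/11 (T = (25/11)*2 = 50/11 ≈ 4.5455)
M(K, Z) = -3 + K*(186 + 87*K) (M(K, Z) = -3 + (87*K + 186)*K = -3 + (186 + 87*K)*K = -3 + K*(186 + 87*K))
M(n(3, -10), T) + 21350 = (-3 + 87*(-10)**2 + 186*(-10)) + 21350 = (-3 + 87*100 - 1860) + 21350 = (-3 + 8700 - 1860) + 21350 = 6837 + 21350 = 28187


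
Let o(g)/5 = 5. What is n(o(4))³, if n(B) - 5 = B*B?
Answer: 250047000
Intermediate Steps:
o(g) = 25 (o(g) = 5*5 = 25)
n(B) = 5 + B² (n(B) = 5 + B*B = 5 + B²)
n(o(4))³ = (5 + 25²)³ = (5 + 625)³ = 630³ = 250047000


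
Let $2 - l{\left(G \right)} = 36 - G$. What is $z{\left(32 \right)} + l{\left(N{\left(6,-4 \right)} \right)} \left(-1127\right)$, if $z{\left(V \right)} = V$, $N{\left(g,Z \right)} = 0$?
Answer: $38350$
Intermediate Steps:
$l{\left(G \right)} = -34 + G$ ($l{\left(G \right)} = 2 - \left(36 - G\right) = 2 + \left(-36 + G\right) = -34 + G$)
$z{\left(32 \right)} + l{\left(N{\left(6,-4 \right)} \right)} \left(-1127\right) = 32 + \left(-34 + 0\right) \left(-1127\right) = 32 - -38318 = 32 + 38318 = 38350$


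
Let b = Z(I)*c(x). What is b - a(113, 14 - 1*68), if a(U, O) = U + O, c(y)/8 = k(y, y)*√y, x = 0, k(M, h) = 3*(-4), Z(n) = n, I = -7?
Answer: -59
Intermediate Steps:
k(M, h) = -12
c(y) = -96*√y (c(y) = 8*(-12*√y) = -96*√y)
b = 0 (b = -(-672)*√0 = -(-672)*0 = -7*0 = 0)
a(U, O) = O + U
b - a(113, 14 - 1*68) = 0 - ((14 - 1*68) + 113) = 0 - ((14 - 68) + 113) = 0 - (-54 + 113) = 0 - 1*59 = 0 - 59 = -59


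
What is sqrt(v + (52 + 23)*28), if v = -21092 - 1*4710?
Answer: I*sqrt(23702) ≈ 153.95*I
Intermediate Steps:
v = -25802 (v = -21092 - 4710 = -25802)
sqrt(v + (52 + 23)*28) = sqrt(-25802 + (52 + 23)*28) = sqrt(-25802 + 75*28) = sqrt(-25802 + 2100) = sqrt(-23702) = I*sqrt(23702)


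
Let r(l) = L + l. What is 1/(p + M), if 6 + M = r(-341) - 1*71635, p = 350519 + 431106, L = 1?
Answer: 1/709644 ≈ 1.4092e-6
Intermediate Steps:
p = 781625
r(l) = 1 + l
M = -71981 (M = -6 + ((1 - 341) - 1*71635) = -6 + (-340 - 71635) = -6 - 71975 = -71981)
1/(p + M) = 1/(781625 - 71981) = 1/709644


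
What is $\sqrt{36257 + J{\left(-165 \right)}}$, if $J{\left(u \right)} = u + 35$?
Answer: $\sqrt{36127} \approx 190.07$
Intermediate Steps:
$J{\left(u \right)} = 35 + u$
$\sqrt{36257 + J{\left(-165 \right)}} = \sqrt{36257 + \left(35 - 165\right)} = \sqrt{36257 - 130} = \sqrt{36127}$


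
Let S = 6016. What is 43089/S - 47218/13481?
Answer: 296819321/81101696 ≈ 3.6598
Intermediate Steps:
43089/S - 47218/13481 = 43089/6016 - 47218/13481 = 296819321/81101696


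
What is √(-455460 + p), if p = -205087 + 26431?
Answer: 2*I*√158529 ≈ 796.31*I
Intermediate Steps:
p = -178656
√(-455460 + p) = √(-455460 - 178656) = √(-634116) = 2*I*√158529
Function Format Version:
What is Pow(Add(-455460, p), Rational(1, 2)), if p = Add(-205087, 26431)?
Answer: Mul(2, I, Pow(158529, Rational(1, 2))) ≈ Mul(796.31, I)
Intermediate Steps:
p = -178656
Pow(Add(-455460, p), Rational(1, 2)) = Pow(Add(-455460, -178656), Rational(1, 2)) = Pow(-634116, Rational(1, 2)) = Mul(2, I, Pow(158529, Rational(1, 2)))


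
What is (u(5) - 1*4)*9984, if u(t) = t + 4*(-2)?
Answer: -69888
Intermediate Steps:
u(t) = -8 + t (u(t) = t - 8 = -8 + t)
(u(5) - 1*4)*9984 = ((-8 + 5) - 1*4)*9984 = (-3 - 4)*9984 = -7*9984 = -69888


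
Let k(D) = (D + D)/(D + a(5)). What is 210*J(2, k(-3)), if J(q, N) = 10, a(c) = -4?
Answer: 2100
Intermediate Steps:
k(D) = 2*D/(-4 + D) (k(D) = (D + D)/(D - 4) = (2*D)/(-4 + D) = 2*D/(-4 + D))
210*J(2, k(-3)) = 210*10 = 2100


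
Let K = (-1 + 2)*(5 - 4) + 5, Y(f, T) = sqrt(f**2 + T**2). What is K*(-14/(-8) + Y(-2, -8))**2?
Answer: 3411/8 + 42*sqrt(17) ≈ 599.54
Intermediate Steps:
Y(f, T) = sqrt(T**2 + f**2)
K = 6 (K = 1*1 + 5 = 1 + 5 = 6)
K*(-14/(-8) + Y(-2, -8))**2 = 6*(-14/(-8) + sqrt((-8)**2 + (-2)**2))**2 = 6*(-14*(-1/8) + sqrt(64 + 4))**2 = 6*(7/4 + sqrt(68))**2 = 6*(7/4 + 2*sqrt(17))**2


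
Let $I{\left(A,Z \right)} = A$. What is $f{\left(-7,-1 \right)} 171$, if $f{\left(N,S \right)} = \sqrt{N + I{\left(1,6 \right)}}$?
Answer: $171 i \sqrt{6} \approx 418.86 i$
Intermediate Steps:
$f{\left(N,S \right)} = \sqrt{1 + N}$ ($f{\left(N,S \right)} = \sqrt{N + 1} = \sqrt{1 + N}$)
$f{\left(-7,-1 \right)} 171 = \sqrt{1 - 7} \cdot 171 = \sqrt{-6} \cdot 171 = i \sqrt{6} \cdot 171 = 171 i \sqrt{6}$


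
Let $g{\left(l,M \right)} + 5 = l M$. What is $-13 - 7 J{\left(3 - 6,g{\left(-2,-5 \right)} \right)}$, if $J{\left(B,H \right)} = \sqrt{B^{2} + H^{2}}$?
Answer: $-13 - 7 \sqrt{34} \approx -53.817$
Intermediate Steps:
$g{\left(l,M \right)} = -5 + M l$ ($g{\left(l,M \right)} = -5 + l M = -5 + M l$)
$-13 - 7 J{\left(3 - 6,g{\left(-2,-5 \right)} \right)} = -13 - 7 \sqrt{\left(3 - 6\right)^{2} + \left(-5 - -10\right)^{2}} = -13 - 7 \sqrt{\left(3 - 6\right)^{2} + \left(-5 + 10\right)^{2}} = -13 - 7 \sqrt{\left(-3\right)^{2} + 5^{2}} = -13 - 7 \sqrt{9 + 25} = -13 - 7 \sqrt{34}$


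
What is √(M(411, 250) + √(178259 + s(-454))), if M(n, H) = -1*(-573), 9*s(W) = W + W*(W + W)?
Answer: √(5157 + 3*√2016109)/3 ≈ 32.347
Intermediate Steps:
s(W) = W/9 + 2*W²/9 (s(W) = (W + W*(W + W))/9 = (W + W*(2*W))/9 = (W + 2*W²)/9 = W/9 + 2*W²/9)
M(n, H) = 573
√(M(411, 250) + √(178259 + s(-454))) = √(573 + √(178259 + (⅑)*(-454)*(1 + 2*(-454)))) = √(573 + √(178259 + (⅑)*(-454)*(1 - 908))) = √(573 + √(178259 + (⅑)*(-454)*(-907))) = √(573 + √(178259 + 411778/9)) = √(573 + √(2016109/9)) = √(573 + √2016109/3)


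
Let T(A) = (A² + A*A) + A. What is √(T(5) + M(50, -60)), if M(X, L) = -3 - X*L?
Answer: 2*√763 ≈ 55.245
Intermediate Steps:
T(A) = A + 2*A² (T(A) = (A² + A²) + A = 2*A² + A = A + 2*A²)
M(X, L) = -3 - L*X
√(T(5) + M(50, -60)) = √(5*(1 + 2*5) + (-3 - 1*(-60)*50)) = √(5*(1 + 10) + (-3 + 3000)) = √(5*11 + 2997) = √(55 + 2997) = √3052 = 2*√763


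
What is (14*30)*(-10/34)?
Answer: -2100/17 ≈ -123.53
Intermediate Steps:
(14*30)*(-10/34) = 420*(-10*1/34) = 420*(-5/17) = -2100/17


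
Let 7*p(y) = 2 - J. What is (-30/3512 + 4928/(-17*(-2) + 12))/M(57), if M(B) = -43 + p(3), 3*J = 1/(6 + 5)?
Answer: -999407409/398548784 ≈ -2.5076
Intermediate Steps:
J = 1/33 (J = 1/(3*(6 + 5)) = (⅓)/11 = (⅓)*(1/11) = 1/33 ≈ 0.030303)
p(y) = 65/231 (p(y) = (2 - 1*1/33)/7 = (2 - 1/33)/7 = (⅐)*(65/33) = 65/231)
M(B) = -9868/231 (M(B) = -43 + 65/231 = -9868/231)
(-30/3512 + 4928/(-17*(-2) + 12))/M(57) = (-30/3512 + 4928/(-17*(-2) + 12))/(-9868/231) = (-30*1/3512 + 4928/(34 + 12))*(-231/9868) = (-15/1756 + 4928/46)*(-231/9868) = (-15/1756 + 4928*(1/46))*(-231/9868) = (-15/1756 + 2464/23)*(-231/9868) = (4326439/40388)*(-231/9868) = -999407409/398548784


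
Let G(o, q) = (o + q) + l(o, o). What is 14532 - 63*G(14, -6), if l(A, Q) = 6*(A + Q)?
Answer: 3444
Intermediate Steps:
l(A, Q) = 6*A + 6*Q
G(o, q) = q + 13*o (G(o, q) = (o + q) + (6*o + 6*o) = (o + q) + 12*o = q + 13*o)
14532 - 63*G(14, -6) = 14532 - 63*(-6 + 13*14) = 14532 - 63*(-6 + 182) = 14532 - 63*176 = 14532 - 11088 = 3444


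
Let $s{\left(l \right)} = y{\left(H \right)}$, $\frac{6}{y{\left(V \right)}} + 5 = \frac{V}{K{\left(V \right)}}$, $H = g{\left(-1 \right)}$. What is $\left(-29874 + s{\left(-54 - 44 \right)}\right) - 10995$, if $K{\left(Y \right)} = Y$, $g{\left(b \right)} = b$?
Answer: $- \frac{81741}{2} \approx -40871.0$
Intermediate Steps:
$H = -1$
$y{\left(V \right)} = - \frac{3}{2}$ ($y{\left(V \right)} = \frac{6}{-5 + \frac{V}{V}} = \frac{6}{-5 + 1} = \frac{6}{-4} = 6 \left(- \frac{1}{4}\right) = - \frac{3}{2}$)
$s{\left(l \right)} = - \frac{3}{2}$
$\left(-29874 + s{\left(-54 - 44 \right)}\right) - 10995 = \left(-29874 - \frac{3}{2}\right) - 10995 = - \frac{59751}{2} - 10995 = - \frac{81741}{2}$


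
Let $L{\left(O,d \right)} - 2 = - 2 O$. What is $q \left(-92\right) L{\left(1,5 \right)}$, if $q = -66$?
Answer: $0$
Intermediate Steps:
$L{\left(O,d \right)} = 2 - 2 O$
$q \left(-92\right) L{\left(1,5 \right)} = \left(-66\right) \left(-92\right) \left(2 - 2\right) = 6072 \left(2 - 2\right) = 6072 \cdot 0 = 0$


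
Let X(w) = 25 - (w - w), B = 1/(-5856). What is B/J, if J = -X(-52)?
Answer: 1/146400 ≈ 6.8306e-6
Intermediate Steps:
B = -1/5856 ≈ -0.00017076
X(w) = 25 (X(w) = 25 - 1*0 = 25 + 0 = 25)
J = -25 (J = -1*25 = -25)
B/J = -1/5856/(-25) = -1/5856*(-1/25) = 1/146400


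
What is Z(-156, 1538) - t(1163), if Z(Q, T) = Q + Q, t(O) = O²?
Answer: -1352881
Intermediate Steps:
Z(Q, T) = 2*Q
Z(-156, 1538) - t(1163) = 2*(-156) - 1*1163² = -312 - 1*1352569 = -312 - 1352569 = -1352881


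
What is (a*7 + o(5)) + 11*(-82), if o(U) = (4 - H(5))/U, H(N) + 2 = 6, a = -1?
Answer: -909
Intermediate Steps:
H(N) = 4 (H(N) = -2 + 6 = 4)
o(U) = 0 (o(U) = (4 - 1*4)/U = (4 - 4)/U = 0/U = 0)
(a*7 + o(5)) + 11*(-82) = (-1*7 + 0) + 11*(-82) = (-7 + 0) - 902 = -7 - 902 = -909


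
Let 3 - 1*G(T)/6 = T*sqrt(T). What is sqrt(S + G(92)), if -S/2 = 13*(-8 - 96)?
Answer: sqrt(2722 - 1104*sqrt(23)) ≈ 50.721*I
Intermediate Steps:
G(T) = 18 - 6*T**(3/2) (G(T) = 18 - 6*T*sqrt(T) = 18 - 6*T**(3/2))
S = 2704 (S = -26*(-8 - 96) = -26*(-104) = -2*(-1352) = 2704)
sqrt(S + G(92)) = sqrt(2704 + (18 - 1104*sqrt(23))) = sqrt(2722 - 1104*sqrt(23))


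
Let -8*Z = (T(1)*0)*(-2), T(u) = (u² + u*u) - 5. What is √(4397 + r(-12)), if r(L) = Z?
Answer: √4397 ≈ 66.310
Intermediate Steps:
T(u) = -5 + 2*u² (T(u) = (u² + u²) - 5 = 2*u² - 5 = -5 + 2*u²)
Z = 0 (Z = -(-5 + 2*1²)*0*(-2)/8 = -(-5 + 2*1)*0*(-2)/8 = -(-5 + 2)*0*(-2)/8 = -(-3*0)*(-2)/8 = -0*(-2) = -⅛*0 = 0)
r(L) = 0
√(4397 + r(-12)) = √(4397 + 0) = √4397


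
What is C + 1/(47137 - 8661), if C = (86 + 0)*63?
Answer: 208462969/38476 ≈ 5418.0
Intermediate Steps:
C = 5418 (C = 86*63 = 5418)
C + 1/(47137 - 8661) = 5418 + 1/(47137 - 8661) = 5418 + 1/38476 = 208462969/38476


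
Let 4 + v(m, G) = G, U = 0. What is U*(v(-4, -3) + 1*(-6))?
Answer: 0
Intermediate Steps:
v(m, G) = -4 + G
U*(v(-4, -3) + 1*(-6)) = 0*((-4 - 3) + 1*(-6)) = 0*(-7 - 6) = 0*(-13) = 0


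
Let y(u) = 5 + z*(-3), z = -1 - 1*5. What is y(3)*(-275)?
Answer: -6325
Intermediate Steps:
z = -6 (z = -1 - 5 = -6)
y(u) = 23 (y(u) = 5 - 6*(-3) = 5 + 18 = 23)
y(3)*(-275) = 23*(-275) = -6325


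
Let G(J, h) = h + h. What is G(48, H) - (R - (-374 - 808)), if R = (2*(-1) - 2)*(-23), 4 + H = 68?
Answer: -1146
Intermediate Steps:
H = 64 (H = -4 + 68 = 64)
G(J, h) = 2*h
R = 92 (R = (-2 - 2)*(-23) = -4*(-23) = 92)
G(48, H) - (R - (-374 - 808)) = 2*64 - (92 - (-374 - 808)) = 128 - (92 - 1*(-1182)) = 128 - (92 + 1182) = 128 - 1*1274 = 128 - 1274 = -1146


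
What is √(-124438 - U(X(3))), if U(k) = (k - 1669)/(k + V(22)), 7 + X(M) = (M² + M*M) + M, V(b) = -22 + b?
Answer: I*√24366678/14 ≈ 352.59*I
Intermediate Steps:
X(M) = -7 + M + 2*M² (X(M) = -7 + ((M² + M*M) + M) = -7 + ((M² + M²) + M) = -7 + (2*M² + M) = -7 + (M + 2*M²) = -7 + M + 2*M²)
U(k) = (-1669 + k)/k (U(k) = (k - 1669)/(k + (-22 + 22)) = (-1669 + k)/(k + 0) = (-1669 + k)/k)
√(-124438 - U(X(3))) = √(-124438 - (-1669 + (-7 + 3 + 2*3²))/(-7 + 3 + 2*3²)) = √(-124438 - (-1669 + (-7 + 3 + 2*9))/(-7 + 3 + 2*9)) = √(-124438 - (-1669 + (-7 + 3 + 18))/(-7 + 3 + 18)) = √(-124438 - (-1669 + 14)/14) = √(-124438 - (-1655)/14) = √(-124438 - 1*(-1655/14)) = √(-124438 + 1655/14) = √(-1740477/14) = I*√24366678/14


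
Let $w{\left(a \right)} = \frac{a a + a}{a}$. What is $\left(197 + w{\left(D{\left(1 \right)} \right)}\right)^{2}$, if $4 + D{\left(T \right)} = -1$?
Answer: $37249$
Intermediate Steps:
$D{\left(T \right)} = -5$ ($D{\left(T \right)} = -4 - 1 = -5$)
$w{\left(a \right)} = \frac{a + a^{2}}{a}$ ($w{\left(a \right)} = \frac{a^{2} + a}{a} = \frac{a + a^{2}}{a}$)
$\left(197 + w{\left(D{\left(1 \right)} \right)}\right)^{2} = \left(197 + \left(1 - 5\right)\right)^{2} = \left(197 - 4\right)^{2} = 193^{2} = 37249$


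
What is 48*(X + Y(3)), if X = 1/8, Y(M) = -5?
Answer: -234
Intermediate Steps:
X = ⅛ ≈ 0.12500
48*(X + Y(3)) = 48*(⅛ - 5) = 48*(-39/8) = -234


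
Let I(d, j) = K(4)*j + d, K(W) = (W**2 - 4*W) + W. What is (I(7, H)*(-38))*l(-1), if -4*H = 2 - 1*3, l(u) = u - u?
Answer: 0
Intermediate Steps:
l(u) = 0
H = 1/4 (H = -(2 - 1*3)/4 = -(2 - 3)/4 = -1/4*(-1) = 1/4 ≈ 0.25000)
K(W) = W**2 - 3*W
I(d, j) = d + 4*j (I(d, j) = (4*(-3 + 4))*j + d = (4*1)*j + d = 4*j + d = d + 4*j)
(I(7, H)*(-38))*l(-1) = ((7 + 4*(1/4))*(-38))*0 = ((7 + 1)*(-38))*0 = (8*(-38))*0 = -304*0 = 0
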